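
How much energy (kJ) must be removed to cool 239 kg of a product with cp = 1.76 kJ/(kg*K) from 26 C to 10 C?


dT = 26 - (10) = 16 K
Q = m * cp * dT = 239 * 1.76 * 16
Q = 6730 kJ

6730


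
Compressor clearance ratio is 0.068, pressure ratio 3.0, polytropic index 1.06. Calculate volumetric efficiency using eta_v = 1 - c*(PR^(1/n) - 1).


PR^(1/n) = 3.0^(1/1.06) = 2.81912538
eta_v = 1 - 0.068 * (2.81912538 - 1)
eta_v = 0.8763

0.8763


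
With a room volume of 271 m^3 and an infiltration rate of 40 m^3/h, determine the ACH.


ACH = flow / volume
ACH = 40 / 271
ACH = 0.148

0.148


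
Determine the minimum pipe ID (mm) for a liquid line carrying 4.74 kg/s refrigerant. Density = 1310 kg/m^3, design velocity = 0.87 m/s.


A = m_dot / (rho * v) = 4.74 / (1310 * 0.87) = 0.004158989208 m^2
d = sqrt(4*A/pi) * 1000
d = 72.8 mm

72.8


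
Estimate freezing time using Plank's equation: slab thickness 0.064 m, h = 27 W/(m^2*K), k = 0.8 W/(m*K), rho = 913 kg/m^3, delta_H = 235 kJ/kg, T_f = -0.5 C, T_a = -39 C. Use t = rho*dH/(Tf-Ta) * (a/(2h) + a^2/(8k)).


dT = -0.5 - (-39) = 38.5 K
term1 = a/(2h) = 0.064/(2*27) = 0.001185185185
term2 = a^2/(8k) = 0.064^2/(8*0.8) = 0.00064
t = rho*dH*1000/dT * (term1 + term2)
t = 913*235*1000/38.5 * (0.001185185185 + 0.00064)
t = 10171 s

10171


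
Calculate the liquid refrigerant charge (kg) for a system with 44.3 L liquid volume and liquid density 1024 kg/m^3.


Charge = V * rho / 1000
Charge = 44.3 * 1024 / 1000
Charge = 45.36 kg

45.36


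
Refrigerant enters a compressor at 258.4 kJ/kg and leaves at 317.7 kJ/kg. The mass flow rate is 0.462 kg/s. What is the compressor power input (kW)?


dh = 317.7 - 258.4 = 59.3 kJ/kg
W = m_dot * dh = 0.462 * 59.3 = 27.4 kW

27.4


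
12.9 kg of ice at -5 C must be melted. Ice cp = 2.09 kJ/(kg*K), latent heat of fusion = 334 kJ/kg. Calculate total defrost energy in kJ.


Sensible heat = cp * dT = 2.09 * 5 = 10.45 kJ/kg
Total per kg = 10.45 + 334 = 344.45 kJ/kg
Q = m * total = 12.9 * 344.45
Q = 4443.4 kJ

4443.4


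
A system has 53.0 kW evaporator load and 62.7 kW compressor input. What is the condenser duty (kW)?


Q_cond = Q_evap + W
Q_cond = 53.0 + 62.7
Q_cond = 115.7 kW

115.7


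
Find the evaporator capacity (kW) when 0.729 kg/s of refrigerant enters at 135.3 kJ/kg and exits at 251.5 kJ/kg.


dh = 251.5 - 135.3 = 116.2 kJ/kg
Q_evap = m_dot * dh = 0.729 * 116.2
Q_evap = 84.71 kW

84.71


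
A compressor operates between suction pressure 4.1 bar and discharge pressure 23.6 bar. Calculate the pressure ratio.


PR = P_high / P_low
PR = 23.6 / 4.1
PR = 5.756

5.756


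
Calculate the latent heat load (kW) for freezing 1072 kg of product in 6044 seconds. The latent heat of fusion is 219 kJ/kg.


Q_lat = m * h_fg / t
Q_lat = 1072 * 219 / 6044
Q_lat = 38.84 kW

38.84


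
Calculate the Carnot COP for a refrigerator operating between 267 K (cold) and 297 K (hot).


dT = 297 - 267 = 30 K
COP_carnot = T_cold / dT = 267 / 30
COP_carnot = 8.9

8.9


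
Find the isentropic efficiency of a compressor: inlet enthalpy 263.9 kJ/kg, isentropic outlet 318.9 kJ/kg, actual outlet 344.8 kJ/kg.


dh_ideal = 318.9 - 263.9 = 55.0 kJ/kg
dh_actual = 344.8 - 263.9 = 80.9 kJ/kg
eta_s = dh_ideal / dh_actual = 55.0 / 80.9
eta_s = 0.6799

0.6799


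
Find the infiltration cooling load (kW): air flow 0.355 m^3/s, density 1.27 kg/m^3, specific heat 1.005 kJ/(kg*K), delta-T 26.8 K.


Q = V_dot * rho * cp * dT
Q = 0.355 * 1.27 * 1.005 * 26.8
Q = 12.143 kW

12.143


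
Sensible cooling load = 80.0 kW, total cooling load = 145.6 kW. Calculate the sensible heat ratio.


SHR = Q_sensible / Q_total
SHR = 80.0 / 145.6
SHR = 0.549

0.549


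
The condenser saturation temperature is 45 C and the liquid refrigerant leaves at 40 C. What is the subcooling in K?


Subcooling = T_cond - T_liquid
Subcooling = 45 - 40
Subcooling = 5 K

5


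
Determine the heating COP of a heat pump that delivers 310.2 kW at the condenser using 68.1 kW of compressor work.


COP_hp = Q_cond / W
COP_hp = 310.2 / 68.1
COP_hp = 4.555

4.555


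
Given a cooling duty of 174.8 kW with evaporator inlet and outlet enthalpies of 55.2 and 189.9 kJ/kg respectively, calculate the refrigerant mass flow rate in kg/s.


dh = 189.9 - 55.2 = 134.7 kJ/kg
m_dot = Q / dh = 174.8 / 134.7 = 1.2977 kg/s

1.2977


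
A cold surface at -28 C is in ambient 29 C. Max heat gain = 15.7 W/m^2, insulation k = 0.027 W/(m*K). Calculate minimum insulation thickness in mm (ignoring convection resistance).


dT = 29 - (-28) = 57 K
thickness = k * dT / q_max * 1000
thickness = 0.027 * 57 / 15.7 * 1000
thickness = 98.0 mm

98.0


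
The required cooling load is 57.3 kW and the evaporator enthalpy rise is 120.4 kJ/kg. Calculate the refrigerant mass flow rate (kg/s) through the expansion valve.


m_dot = Q / dh
m_dot = 57.3 / 120.4
m_dot = 0.4759 kg/s

0.4759


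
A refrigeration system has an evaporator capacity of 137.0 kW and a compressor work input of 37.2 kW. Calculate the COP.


COP = Q_evap / W
COP = 137.0 / 37.2
COP = 3.683

3.683


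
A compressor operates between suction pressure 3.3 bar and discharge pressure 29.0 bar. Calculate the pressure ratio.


PR = P_high / P_low
PR = 29.0 / 3.3
PR = 8.788

8.788


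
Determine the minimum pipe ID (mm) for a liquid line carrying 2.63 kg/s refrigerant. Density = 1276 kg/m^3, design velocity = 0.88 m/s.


A = m_dot / (rho * v) = 2.63 / (1276 * 0.88) = 0.002342191508 m^2
d = sqrt(4*A/pi) * 1000
d = 54.6 mm

54.6


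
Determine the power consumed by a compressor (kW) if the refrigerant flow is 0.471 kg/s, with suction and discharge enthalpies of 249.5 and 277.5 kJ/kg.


dh = 277.5 - 249.5 = 28.0 kJ/kg
W = m_dot * dh = 0.471 * 28.0 = 13.19 kW

13.19


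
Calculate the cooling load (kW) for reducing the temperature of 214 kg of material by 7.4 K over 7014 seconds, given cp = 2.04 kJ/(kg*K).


Q = m * cp * dT / t
Q = 214 * 2.04 * 7.4 / 7014
Q = 0.461 kW

0.461


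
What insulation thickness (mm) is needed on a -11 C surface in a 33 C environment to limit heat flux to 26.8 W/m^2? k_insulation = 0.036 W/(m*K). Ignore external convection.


dT = 33 - (-11) = 44 K
thickness = k * dT / q_max * 1000
thickness = 0.036 * 44 / 26.8 * 1000
thickness = 59.1 mm

59.1


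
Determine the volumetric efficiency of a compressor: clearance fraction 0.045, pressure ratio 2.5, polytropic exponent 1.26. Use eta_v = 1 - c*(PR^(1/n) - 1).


PR^(1/n) = 2.5^(1/1.26) = 2.06930927
eta_v = 1 - 0.045 * (2.06930927 - 1)
eta_v = 0.9519

0.9519


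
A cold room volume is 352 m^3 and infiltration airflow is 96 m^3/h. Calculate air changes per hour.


ACH = flow / volume
ACH = 96 / 352
ACH = 0.273

0.273


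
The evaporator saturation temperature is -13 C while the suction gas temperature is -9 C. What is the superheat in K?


Superheat = T_suction - T_evap
Superheat = -9 - (-13)
Superheat = 4 K

4


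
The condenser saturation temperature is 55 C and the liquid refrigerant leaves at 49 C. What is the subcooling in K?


Subcooling = T_cond - T_liquid
Subcooling = 55 - 49
Subcooling = 6 K

6


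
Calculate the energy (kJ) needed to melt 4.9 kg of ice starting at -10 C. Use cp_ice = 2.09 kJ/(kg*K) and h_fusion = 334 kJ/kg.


Sensible heat = cp * dT = 2.09 * 10 = 20.9 kJ/kg
Total per kg = 20.9 + 334 = 354.9 kJ/kg
Q = m * total = 4.9 * 354.9
Q = 1739.0 kJ

1739.0


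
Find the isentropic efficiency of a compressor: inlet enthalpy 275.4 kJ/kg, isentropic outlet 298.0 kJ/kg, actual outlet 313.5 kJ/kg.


dh_ideal = 298.0 - 275.4 = 22.6 kJ/kg
dh_actual = 313.5 - 275.4 = 38.1 kJ/kg
eta_s = dh_ideal / dh_actual = 22.6 / 38.1
eta_s = 0.5932

0.5932


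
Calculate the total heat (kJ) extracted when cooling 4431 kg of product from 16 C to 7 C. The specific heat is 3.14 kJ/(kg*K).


dT = 16 - (7) = 9 K
Q = m * cp * dT = 4431 * 3.14 * 9
Q = 125220 kJ

125220


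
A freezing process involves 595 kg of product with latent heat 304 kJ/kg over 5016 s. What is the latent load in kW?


Q_lat = m * h_fg / t
Q_lat = 595 * 304 / 5016
Q_lat = 36.06 kW

36.06


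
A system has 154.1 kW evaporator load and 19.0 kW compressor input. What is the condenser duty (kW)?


Q_cond = Q_evap + W
Q_cond = 154.1 + 19.0
Q_cond = 173.1 kW

173.1


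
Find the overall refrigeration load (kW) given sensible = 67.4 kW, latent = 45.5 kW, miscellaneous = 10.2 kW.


Q_total = Q_s + Q_l + Q_misc
Q_total = 67.4 + 45.5 + 10.2
Q_total = 123.1 kW

123.1


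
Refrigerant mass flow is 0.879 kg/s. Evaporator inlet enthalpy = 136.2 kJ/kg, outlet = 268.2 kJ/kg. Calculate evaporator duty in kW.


dh = 268.2 - 136.2 = 132.0 kJ/kg
Q_evap = m_dot * dh = 0.879 * 132.0
Q_evap = 116.03 kW

116.03


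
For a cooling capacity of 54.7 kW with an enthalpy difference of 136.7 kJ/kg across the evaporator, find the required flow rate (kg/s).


m_dot = Q / dh
m_dot = 54.7 / 136.7
m_dot = 0.4001 kg/s

0.4001


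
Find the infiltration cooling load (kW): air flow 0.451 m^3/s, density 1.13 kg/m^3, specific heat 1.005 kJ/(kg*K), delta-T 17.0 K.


Q = V_dot * rho * cp * dT
Q = 0.451 * 1.13 * 1.005 * 17.0
Q = 8.707 kW

8.707


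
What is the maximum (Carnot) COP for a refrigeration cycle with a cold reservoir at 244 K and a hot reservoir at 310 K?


dT = 310 - 244 = 66 K
COP_carnot = T_cold / dT = 244 / 66
COP_carnot = 3.697

3.697


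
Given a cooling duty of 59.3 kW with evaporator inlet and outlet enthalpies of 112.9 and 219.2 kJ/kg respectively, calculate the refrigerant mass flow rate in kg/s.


dh = 219.2 - 112.9 = 106.3 kJ/kg
m_dot = Q / dh = 59.3 / 106.3 = 0.5579 kg/s

0.5579


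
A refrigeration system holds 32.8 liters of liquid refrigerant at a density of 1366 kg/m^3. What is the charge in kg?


Charge = V * rho / 1000
Charge = 32.8 * 1366 / 1000
Charge = 44.8 kg

44.8


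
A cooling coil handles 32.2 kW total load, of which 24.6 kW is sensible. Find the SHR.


SHR = Q_sensible / Q_total
SHR = 24.6 / 32.2
SHR = 0.764

0.764


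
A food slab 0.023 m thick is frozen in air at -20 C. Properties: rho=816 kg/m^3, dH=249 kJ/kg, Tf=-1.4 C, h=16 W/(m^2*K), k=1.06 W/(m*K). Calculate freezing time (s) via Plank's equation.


dT = -1.4 - (-20) = 18.6 K
term1 = a/(2h) = 0.023/(2*16) = 0.00071875
term2 = a^2/(8k) = 0.023^2/(8*1.06) = 0.00006238207547
t = rho*dH*1000/dT * (term1 + term2)
t = 816*249*1000/18.6 * (0.00071875 + 0.00006238207547)
t = 8533 s

8533


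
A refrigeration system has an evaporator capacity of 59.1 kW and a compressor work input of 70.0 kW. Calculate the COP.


COP = Q_evap / W
COP = 59.1 / 70.0
COP = 0.844

0.844


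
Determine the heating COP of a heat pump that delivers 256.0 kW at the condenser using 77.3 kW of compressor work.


COP_hp = Q_cond / W
COP_hp = 256.0 / 77.3
COP_hp = 3.312

3.312


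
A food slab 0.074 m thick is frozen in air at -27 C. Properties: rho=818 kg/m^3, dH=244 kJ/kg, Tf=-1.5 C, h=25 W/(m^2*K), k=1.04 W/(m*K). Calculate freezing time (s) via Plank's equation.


dT = -1.5 - (-27) = 25.5 K
term1 = a/(2h) = 0.074/(2*25) = 0.00148
term2 = a^2/(8k) = 0.074^2/(8*1.04) = 0.0006581730769
t = rho*dH*1000/dT * (term1 + term2)
t = 818*244*1000/25.5 * (0.00148 + 0.0006581730769)
t = 16736 s

16736


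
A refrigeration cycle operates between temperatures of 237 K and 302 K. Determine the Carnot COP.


dT = 302 - 237 = 65 K
COP_carnot = T_cold / dT = 237 / 65
COP_carnot = 3.646

3.646


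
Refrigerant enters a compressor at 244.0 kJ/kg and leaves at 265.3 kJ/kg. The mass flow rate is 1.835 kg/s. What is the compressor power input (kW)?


dh = 265.3 - 244.0 = 21.3 kJ/kg
W = m_dot * dh = 1.835 * 21.3 = 39.09 kW

39.09


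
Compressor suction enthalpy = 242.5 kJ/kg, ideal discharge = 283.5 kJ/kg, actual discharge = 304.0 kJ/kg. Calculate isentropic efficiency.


dh_ideal = 283.5 - 242.5 = 41.0 kJ/kg
dh_actual = 304.0 - 242.5 = 61.5 kJ/kg
eta_s = dh_ideal / dh_actual = 41.0 / 61.5
eta_s = 0.6667

0.6667


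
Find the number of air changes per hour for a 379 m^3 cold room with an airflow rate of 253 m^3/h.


ACH = flow / volume
ACH = 253 / 379
ACH = 0.668

0.668


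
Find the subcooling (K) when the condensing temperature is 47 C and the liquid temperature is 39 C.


Subcooling = T_cond - T_liquid
Subcooling = 47 - 39
Subcooling = 8 K

8


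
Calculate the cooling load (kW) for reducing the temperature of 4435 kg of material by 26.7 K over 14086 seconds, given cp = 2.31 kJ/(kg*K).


Q = m * cp * dT / t
Q = 4435 * 2.31 * 26.7 / 14086
Q = 19.419 kW

19.419


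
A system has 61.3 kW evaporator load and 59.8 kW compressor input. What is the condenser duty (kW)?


Q_cond = Q_evap + W
Q_cond = 61.3 + 59.8
Q_cond = 121.1 kW

121.1


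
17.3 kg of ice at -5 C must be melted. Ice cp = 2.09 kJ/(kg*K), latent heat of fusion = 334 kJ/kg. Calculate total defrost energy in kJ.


Sensible heat = cp * dT = 2.09 * 5 = 10.45 kJ/kg
Total per kg = 10.45 + 334 = 344.45 kJ/kg
Q = m * total = 17.3 * 344.45
Q = 5959.0 kJ

5959.0


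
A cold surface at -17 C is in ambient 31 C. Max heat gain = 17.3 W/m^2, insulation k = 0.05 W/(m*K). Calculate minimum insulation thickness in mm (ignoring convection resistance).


dT = 31 - (-17) = 48 K
thickness = k * dT / q_max * 1000
thickness = 0.05 * 48 / 17.3 * 1000
thickness = 138.7 mm

138.7


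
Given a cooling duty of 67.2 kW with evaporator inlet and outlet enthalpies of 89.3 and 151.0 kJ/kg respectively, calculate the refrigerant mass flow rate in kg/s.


dh = 151.0 - 89.3 = 61.7 kJ/kg
m_dot = Q / dh = 67.2 / 61.7 = 1.0891 kg/s

1.0891


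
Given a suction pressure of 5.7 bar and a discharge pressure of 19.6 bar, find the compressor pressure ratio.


PR = P_high / P_low
PR = 19.6 / 5.7
PR = 3.439

3.439


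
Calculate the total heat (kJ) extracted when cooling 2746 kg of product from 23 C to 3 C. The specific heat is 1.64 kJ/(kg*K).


dT = 23 - (3) = 20 K
Q = m * cp * dT = 2746 * 1.64 * 20
Q = 90069 kJ

90069


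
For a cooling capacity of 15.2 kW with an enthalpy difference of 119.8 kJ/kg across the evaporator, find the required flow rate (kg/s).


m_dot = Q / dh
m_dot = 15.2 / 119.8
m_dot = 0.1269 kg/s

0.1269


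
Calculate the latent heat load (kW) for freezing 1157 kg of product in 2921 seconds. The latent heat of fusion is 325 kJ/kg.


Q_lat = m * h_fg / t
Q_lat = 1157 * 325 / 2921
Q_lat = 128.73 kW

128.73


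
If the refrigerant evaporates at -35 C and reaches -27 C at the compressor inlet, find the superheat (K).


Superheat = T_suction - T_evap
Superheat = -27 - (-35)
Superheat = 8 K

8


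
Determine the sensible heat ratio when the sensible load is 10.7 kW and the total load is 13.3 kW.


SHR = Q_sensible / Q_total
SHR = 10.7 / 13.3
SHR = 0.805

0.805


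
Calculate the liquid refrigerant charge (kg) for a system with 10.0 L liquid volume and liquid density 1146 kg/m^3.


Charge = V * rho / 1000
Charge = 10.0 * 1146 / 1000
Charge = 11.46 kg

11.46


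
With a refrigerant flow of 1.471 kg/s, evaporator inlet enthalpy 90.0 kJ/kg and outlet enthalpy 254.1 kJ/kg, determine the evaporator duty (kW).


dh = 254.1 - 90.0 = 164.1 kJ/kg
Q_evap = m_dot * dh = 1.471 * 164.1
Q_evap = 241.39 kW

241.39


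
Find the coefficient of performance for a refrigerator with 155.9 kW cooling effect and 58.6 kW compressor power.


COP = Q_evap / W
COP = 155.9 / 58.6
COP = 2.66

2.66


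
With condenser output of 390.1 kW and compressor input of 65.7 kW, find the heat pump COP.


COP_hp = Q_cond / W
COP_hp = 390.1 / 65.7
COP_hp = 5.938

5.938


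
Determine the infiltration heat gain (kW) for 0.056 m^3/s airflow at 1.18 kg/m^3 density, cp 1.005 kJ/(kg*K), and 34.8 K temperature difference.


Q = V_dot * rho * cp * dT
Q = 0.056 * 1.18 * 1.005 * 34.8
Q = 2.311 kW

2.311


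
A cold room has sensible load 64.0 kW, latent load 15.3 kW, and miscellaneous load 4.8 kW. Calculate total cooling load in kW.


Q_total = Q_s + Q_l + Q_misc
Q_total = 64.0 + 15.3 + 4.8
Q_total = 84.1 kW

84.1


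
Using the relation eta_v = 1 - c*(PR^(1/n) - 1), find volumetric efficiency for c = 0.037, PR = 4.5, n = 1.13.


PR^(1/n) = 4.5^(1/1.13) = 3.78498508
eta_v = 1 - 0.037 * (3.78498508 - 1)
eta_v = 0.897

0.897


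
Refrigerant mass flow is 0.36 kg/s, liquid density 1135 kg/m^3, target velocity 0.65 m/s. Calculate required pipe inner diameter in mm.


A = m_dot / (rho * v) = 0.36 / (1135 * 0.65) = 0.0004879701796 m^2
d = sqrt(4*A/pi) * 1000
d = 24.9 mm

24.9


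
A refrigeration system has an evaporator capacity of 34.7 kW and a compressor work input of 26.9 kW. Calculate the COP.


COP = Q_evap / W
COP = 34.7 / 26.9
COP = 1.29

1.29


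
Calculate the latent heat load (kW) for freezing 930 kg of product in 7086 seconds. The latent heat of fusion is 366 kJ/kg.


Q_lat = m * h_fg / t
Q_lat = 930 * 366 / 7086
Q_lat = 48.04 kW

48.04


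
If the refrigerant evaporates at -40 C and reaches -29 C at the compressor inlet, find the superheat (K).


Superheat = T_suction - T_evap
Superheat = -29 - (-40)
Superheat = 11 K

11


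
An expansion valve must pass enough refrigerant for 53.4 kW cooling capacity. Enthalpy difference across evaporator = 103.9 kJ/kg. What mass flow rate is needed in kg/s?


m_dot = Q / dh
m_dot = 53.4 / 103.9
m_dot = 0.514 kg/s

0.514


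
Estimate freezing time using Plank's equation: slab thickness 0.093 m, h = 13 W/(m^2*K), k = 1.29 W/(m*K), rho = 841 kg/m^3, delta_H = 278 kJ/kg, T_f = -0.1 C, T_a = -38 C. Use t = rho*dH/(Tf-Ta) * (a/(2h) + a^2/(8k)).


dT = -0.1 - (-38) = 37.9 K
term1 = a/(2h) = 0.093/(2*13) = 0.003576923077
term2 = a^2/(8k) = 0.093^2/(8*1.29) = 0.0008380813953
t = rho*dH*1000/dT * (term1 + term2)
t = 841*278*1000/37.9 * (0.003576923077 + 0.0008380813953)
t = 27235 s

27235


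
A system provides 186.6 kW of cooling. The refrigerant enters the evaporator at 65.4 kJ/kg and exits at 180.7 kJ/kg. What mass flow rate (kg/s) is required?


dh = 180.7 - 65.4 = 115.3 kJ/kg
m_dot = Q / dh = 186.6 / 115.3 = 1.6184 kg/s

1.6184


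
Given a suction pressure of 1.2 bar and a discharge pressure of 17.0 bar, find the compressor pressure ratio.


PR = P_high / P_low
PR = 17.0 / 1.2
PR = 14.167

14.167


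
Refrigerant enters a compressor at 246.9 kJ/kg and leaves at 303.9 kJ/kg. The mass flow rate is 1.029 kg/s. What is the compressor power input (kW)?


dh = 303.9 - 246.9 = 57.0 kJ/kg
W = m_dot * dh = 1.029 * 57.0 = 58.65 kW

58.65


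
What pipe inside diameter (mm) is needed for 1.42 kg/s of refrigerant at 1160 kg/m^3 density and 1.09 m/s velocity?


A = m_dot / (rho * v) = 1.42 / (1160 * 1.09) = 0.001123062322 m^2
d = sqrt(4*A/pi) * 1000
d = 37.8 mm

37.8


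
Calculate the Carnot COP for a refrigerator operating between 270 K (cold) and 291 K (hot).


dT = 291 - 270 = 21 K
COP_carnot = T_cold / dT = 270 / 21
COP_carnot = 12.857

12.857


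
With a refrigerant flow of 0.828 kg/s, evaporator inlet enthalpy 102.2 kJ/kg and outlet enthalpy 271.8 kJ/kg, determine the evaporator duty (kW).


dh = 271.8 - 102.2 = 169.6 kJ/kg
Q_evap = m_dot * dh = 0.828 * 169.6
Q_evap = 140.43 kW

140.43


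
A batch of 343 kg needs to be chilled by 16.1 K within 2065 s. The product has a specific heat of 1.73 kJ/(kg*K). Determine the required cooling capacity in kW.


Q = m * cp * dT / t
Q = 343 * 1.73 * 16.1 / 2065
Q = 4.626 kW

4.626


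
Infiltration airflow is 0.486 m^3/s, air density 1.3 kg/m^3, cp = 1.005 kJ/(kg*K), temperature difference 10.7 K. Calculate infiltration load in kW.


Q = V_dot * rho * cp * dT
Q = 0.486 * 1.3 * 1.005 * 10.7
Q = 6.794 kW

6.794


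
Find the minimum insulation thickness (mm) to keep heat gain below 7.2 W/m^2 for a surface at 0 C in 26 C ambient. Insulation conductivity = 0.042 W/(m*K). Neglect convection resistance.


dT = 26 - (0) = 26 K
thickness = k * dT / q_max * 1000
thickness = 0.042 * 26 / 7.2 * 1000
thickness = 151.7 mm

151.7


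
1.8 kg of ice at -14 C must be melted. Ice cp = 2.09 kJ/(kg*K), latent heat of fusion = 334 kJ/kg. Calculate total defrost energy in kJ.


Sensible heat = cp * dT = 2.09 * 14 = 29.26 kJ/kg
Total per kg = 29.26 + 334 = 363.26 kJ/kg
Q = m * total = 1.8 * 363.26
Q = 653.9 kJ

653.9


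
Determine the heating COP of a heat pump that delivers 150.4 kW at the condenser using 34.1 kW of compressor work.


COP_hp = Q_cond / W
COP_hp = 150.4 / 34.1
COP_hp = 4.411

4.411


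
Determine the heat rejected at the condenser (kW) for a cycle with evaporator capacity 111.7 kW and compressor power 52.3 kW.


Q_cond = Q_evap + W
Q_cond = 111.7 + 52.3
Q_cond = 164.0 kW

164.0


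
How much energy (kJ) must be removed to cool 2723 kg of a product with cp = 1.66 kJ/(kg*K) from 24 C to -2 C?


dT = 24 - (-2) = 26 K
Q = m * cp * dT = 2723 * 1.66 * 26
Q = 117525 kJ

117525


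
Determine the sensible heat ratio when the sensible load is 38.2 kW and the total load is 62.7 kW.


SHR = Q_sensible / Q_total
SHR = 38.2 / 62.7
SHR = 0.609

0.609


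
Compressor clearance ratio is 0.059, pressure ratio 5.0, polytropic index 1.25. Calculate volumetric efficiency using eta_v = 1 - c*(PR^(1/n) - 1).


PR^(1/n) = 5.0^(1/1.25) = 3.62389832
eta_v = 1 - 0.059 * (3.62389832 - 1)
eta_v = 0.8452

0.8452


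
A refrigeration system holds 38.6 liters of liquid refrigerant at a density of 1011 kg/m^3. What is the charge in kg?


Charge = V * rho / 1000
Charge = 38.6 * 1011 / 1000
Charge = 39.02 kg

39.02


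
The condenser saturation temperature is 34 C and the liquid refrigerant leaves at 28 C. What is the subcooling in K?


Subcooling = T_cond - T_liquid
Subcooling = 34 - 28
Subcooling = 6 K

6


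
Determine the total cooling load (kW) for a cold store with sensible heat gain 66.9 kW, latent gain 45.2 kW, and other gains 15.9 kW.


Q_total = Q_s + Q_l + Q_misc
Q_total = 66.9 + 45.2 + 15.9
Q_total = 128.0 kW

128.0


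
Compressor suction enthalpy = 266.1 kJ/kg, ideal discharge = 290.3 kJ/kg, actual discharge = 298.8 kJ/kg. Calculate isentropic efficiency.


dh_ideal = 290.3 - 266.1 = 24.2 kJ/kg
dh_actual = 298.8 - 266.1 = 32.7 kJ/kg
eta_s = dh_ideal / dh_actual = 24.2 / 32.7
eta_s = 0.7401

0.7401


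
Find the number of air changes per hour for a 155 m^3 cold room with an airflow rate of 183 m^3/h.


ACH = flow / volume
ACH = 183 / 155
ACH = 1.181

1.181


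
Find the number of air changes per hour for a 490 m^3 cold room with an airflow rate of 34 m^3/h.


ACH = flow / volume
ACH = 34 / 490
ACH = 0.069

0.069


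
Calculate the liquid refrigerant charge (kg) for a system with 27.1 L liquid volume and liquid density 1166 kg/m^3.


Charge = V * rho / 1000
Charge = 27.1 * 1166 / 1000
Charge = 31.6 kg

31.6


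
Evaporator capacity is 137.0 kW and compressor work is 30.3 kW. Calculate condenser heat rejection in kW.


Q_cond = Q_evap + W
Q_cond = 137.0 + 30.3
Q_cond = 167.3 kW

167.3


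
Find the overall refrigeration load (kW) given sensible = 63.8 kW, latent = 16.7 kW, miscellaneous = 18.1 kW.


Q_total = Q_s + Q_l + Q_misc
Q_total = 63.8 + 16.7 + 18.1
Q_total = 98.6 kW

98.6


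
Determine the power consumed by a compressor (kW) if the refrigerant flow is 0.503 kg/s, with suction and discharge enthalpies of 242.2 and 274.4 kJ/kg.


dh = 274.4 - 242.2 = 32.2 kJ/kg
W = m_dot * dh = 0.503 * 32.2 = 16.2 kW

16.2


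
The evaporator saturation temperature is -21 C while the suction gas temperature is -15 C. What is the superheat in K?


Superheat = T_suction - T_evap
Superheat = -15 - (-21)
Superheat = 6 K

6


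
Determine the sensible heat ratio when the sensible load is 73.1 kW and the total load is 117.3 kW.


SHR = Q_sensible / Q_total
SHR = 73.1 / 117.3
SHR = 0.623

0.623


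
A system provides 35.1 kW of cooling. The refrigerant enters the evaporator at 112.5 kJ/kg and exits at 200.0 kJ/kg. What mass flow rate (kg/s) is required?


dh = 200.0 - 112.5 = 87.5 kJ/kg
m_dot = Q / dh = 35.1 / 87.5 = 0.4011 kg/s

0.4011


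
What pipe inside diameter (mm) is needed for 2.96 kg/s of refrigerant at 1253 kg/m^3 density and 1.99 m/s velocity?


A = m_dot / (rho * v) = 2.96 / (1253 * 1.99) = 0.001187100707 m^2
d = sqrt(4*A/pi) * 1000
d = 38.9 mm

38.9


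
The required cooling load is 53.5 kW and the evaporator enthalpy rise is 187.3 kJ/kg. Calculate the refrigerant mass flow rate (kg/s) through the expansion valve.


m_dot = Q / dh
m_dot = 53.5 / 187.3
m_dot = 0.2856 kg/s

0.2856


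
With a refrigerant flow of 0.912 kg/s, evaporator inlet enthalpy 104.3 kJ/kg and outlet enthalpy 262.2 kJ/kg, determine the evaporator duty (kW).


dh = 262.2 - 104.3 = 157.9 kJ/kg
Q_evap = m_dot * dh = 0.912 * 157.9
Q_evap = 144.0 kW

144.0


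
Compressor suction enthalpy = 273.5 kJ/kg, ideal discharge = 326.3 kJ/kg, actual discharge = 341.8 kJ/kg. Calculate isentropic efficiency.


dh_ideal = 326.3 - 273.5 = 52.8 kJ/kg
dh_actual = 341.8 - 273.5 = 68.3 kJ/kg
eta_s = dh_ideal / dh_actual = 52.8 / 68.3
eta_s = 0.7731

0.7731


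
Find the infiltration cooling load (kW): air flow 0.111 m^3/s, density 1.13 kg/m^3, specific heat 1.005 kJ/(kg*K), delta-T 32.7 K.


Q = V_dot * rho * cp * dT
Q = 0.111 * 1.13 * 1.005 * 32.7
Q = 4.122 kW

4.122


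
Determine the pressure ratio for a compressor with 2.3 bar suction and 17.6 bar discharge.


PR = P_high / P_low
PR = 17.6 / 2.3
PR = 7.652

7.652


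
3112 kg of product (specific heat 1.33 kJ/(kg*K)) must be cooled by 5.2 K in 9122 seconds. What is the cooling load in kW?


Q = m * cp * dT / t
Q = 3112 * 1.33 * 5.2 / 9122
Q = 2.359 kW

2.359


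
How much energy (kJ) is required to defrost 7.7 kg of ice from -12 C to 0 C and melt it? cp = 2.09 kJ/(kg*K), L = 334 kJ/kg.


Sensible heat = cp * dT = 2.09 * 12 = 25.08 kJ/kg
Total per kg = 25.08 + 334 = 359.08 kJ/kg
Q = m * total = 7.7 * 359.08
Q = 2764.9 kJ

2764.9


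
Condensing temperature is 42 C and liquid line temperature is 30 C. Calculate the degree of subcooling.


Subcooling = T_cond - T_liquid
Subcooling = 42 - 30
Subcooling = 12 K

12


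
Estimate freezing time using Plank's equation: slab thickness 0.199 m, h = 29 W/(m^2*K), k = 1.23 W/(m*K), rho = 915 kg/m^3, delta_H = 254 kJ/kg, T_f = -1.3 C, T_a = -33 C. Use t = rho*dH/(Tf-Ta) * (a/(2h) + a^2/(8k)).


dT = -1.3 - (-33) = 31.7 K
term1 = a/(2h) = 0.199/(2*29) = 0.003431034483
term2 = a^2/(8k) = 0.199^2/(8*1.23) = 0.00402449187
t = rho*dH*1000/dT * (term1 + term2)
t = 915*254*1000/31.7 * (0.003431034483 + 0.00402449187)
t = 54661 s

54661


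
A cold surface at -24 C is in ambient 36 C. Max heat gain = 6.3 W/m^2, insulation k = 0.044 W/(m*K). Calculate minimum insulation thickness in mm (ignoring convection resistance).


dT = 36 - (-24) = 60 K
thickness = k * dT / q_max * 1000
thickness = 0.044 * 60 / 6.3 * 1000
thickness = 419.0 mm

419.0


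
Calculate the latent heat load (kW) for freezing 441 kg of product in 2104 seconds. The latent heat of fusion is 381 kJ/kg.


Q_lat = m * h_fg / t
Q_lat = 441 * 381 / 2104
Q_lat = 79.86 kW

79.86


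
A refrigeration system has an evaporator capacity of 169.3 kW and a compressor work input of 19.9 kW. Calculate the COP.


COP = Q_evap / W
COP = 169.3 / 19.9
COP = 8.508

8.508


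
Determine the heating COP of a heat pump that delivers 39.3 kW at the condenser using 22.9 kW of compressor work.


COP_hp = Q_cond / W
COP_hp = 39.3 / 22.9
COP_hp = 1.716

1.716


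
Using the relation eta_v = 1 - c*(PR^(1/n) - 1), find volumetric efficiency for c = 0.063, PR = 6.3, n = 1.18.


PR^(1/n) = 6.3^(1/1.18) = 4.75781165
eta_v = 1 - 0.063 * (4.75781165 - 1)
eta_v = 0.7633

0.7633


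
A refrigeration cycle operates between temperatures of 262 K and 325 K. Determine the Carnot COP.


dT = 325 - 262 = 63 K
COP_carnot = T_cold / dT = 262 / 63
COP_carnot = 4.159

4.159


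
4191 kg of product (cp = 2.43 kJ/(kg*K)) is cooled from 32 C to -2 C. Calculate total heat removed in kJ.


dT = 32 - (-2) = 34 K
Q = m * cp * dT = 4191 * 2.43 * 34
Q = 346260 kJ

346260


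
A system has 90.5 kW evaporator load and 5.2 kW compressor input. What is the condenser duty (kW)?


Q_cond = Q_evap + W
Q_cond = 90.5 + 5.2
Q_cond = 95.7 kW

95.7


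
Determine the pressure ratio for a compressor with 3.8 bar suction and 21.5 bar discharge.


PR = P_high / P_low
PR = 21.5 / 3.8
PR = 5.658

5.658


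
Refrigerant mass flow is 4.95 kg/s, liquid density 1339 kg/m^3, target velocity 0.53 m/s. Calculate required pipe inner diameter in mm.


A = m_dot / (rho * v) = 4.95 / (1339 * 0.53) = 0.006975072921 m^2
d = sqrt(4*A/pi) * 1000
d = 94.2 mm

94.2


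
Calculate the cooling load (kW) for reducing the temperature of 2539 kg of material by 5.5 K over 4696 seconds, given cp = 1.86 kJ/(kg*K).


Q = m * cp * dT / t
Q = 2539 * 1.86 * 5.5 / 4696
Q = 5.531 kW

5.531


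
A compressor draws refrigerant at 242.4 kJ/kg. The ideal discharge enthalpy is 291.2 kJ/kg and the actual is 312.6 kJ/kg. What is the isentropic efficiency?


dh_ideal = 291.2 - 242.4 = 48.8 kJ/kg
dh_actual = 312.6 - 242.4 = 70.2 kJ/kg
eta_s = dh_ideal / dh_actual = 48.8 / 70.2
eta_s = 0.6952

0.6952


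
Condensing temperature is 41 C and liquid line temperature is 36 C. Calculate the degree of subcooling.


Subcooling = T_cond - T_liquid
Subcooling = 41 - 36
Subcooling = 5 K

5


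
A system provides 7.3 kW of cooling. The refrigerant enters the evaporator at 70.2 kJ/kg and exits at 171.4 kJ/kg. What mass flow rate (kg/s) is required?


dh = 171.4 - 70.2 = 101.2 kJ/kg
m_dot = Q / dh = 7.3 / 101.2 = 0.0721 kg/s

0.0721


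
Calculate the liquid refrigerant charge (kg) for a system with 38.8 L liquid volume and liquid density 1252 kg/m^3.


Charge = V * rho / 1000
Charge = 38.8 * 1252 / 1000
Charge = 48.58 kg

48.58


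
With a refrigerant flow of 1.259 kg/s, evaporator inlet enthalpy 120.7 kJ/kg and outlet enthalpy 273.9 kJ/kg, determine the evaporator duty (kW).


dh = 273.9 - 120.7 = 153.2 kJ/kg
Q_evap = m_dot * dh = 1.259 * 153.2
Q_evap = 192.88 kW

192.88


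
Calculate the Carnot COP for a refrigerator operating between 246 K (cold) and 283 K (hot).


dT = 283 - 246 = 37 K
COP_carnot = T_cold / dT = 246 / 37
COP_carnot = 6.649

6.649


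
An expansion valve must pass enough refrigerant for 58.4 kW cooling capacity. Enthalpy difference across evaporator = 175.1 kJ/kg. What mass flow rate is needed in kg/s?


m_dot = Q / dh
m_dot = 58.4 / 175.1
m_dot = 0.3335 kg/s

0.3335


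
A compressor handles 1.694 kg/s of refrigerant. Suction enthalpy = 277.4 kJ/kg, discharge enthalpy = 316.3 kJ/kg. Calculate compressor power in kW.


dh = 316.3 - 277.4 = 38.9 kJ/kg
W = m_dot * dh = 1.694 * 38.9 = 65.9 kW

65.9


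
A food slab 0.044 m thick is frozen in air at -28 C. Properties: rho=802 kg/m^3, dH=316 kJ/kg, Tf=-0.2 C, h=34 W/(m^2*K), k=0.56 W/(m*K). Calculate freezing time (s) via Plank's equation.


dT = -0.2 - (-28) = 27.8 K
term1 = a/(2h) = 0.044/(2*34) = 0.0006470588235
term2 = a^2/(8k) = 0.044^2/(8*0.56) = 0.0004321428571
t = rho*dH*1000/dT * (term1 + term2)
t = 802*316*1000/27.8 * (0.0006470588235 + 0.0004321428571)
t = 9838 s

9838


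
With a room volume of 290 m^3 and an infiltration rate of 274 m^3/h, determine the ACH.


ACH = flow / volume
ACH = 274 / 290
ACH = 0.945

0.945


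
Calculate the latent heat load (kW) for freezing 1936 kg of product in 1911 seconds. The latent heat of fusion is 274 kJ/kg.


Q_lat = m * h_fg / t
Q_lat = 1936 * 274 / 1911
Q_lat = 277.58 kW

277.58


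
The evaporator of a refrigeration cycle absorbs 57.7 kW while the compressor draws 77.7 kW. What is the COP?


COP = Q_evap / W
COP = 57.7 / 77.7
COP = 0.743

0.743


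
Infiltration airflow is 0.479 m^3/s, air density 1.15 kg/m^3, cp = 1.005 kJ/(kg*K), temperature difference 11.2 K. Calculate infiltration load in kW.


Q = V_dot * rho * cp * dT
Q = 0.479 * 1.15 * 1.005 * 11.2
Q = 6.2 kW

6.2


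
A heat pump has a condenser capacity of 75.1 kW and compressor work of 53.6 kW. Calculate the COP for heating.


COP_hp = Q_cond / W
COP_hp = 75.1 / 53.6
COP_hp = 1.401

1.401


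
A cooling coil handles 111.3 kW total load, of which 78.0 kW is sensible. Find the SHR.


SHR = Q_sensible / Q_total
SHR = 78.0 / 111.3
SHR = 0.701

0.701


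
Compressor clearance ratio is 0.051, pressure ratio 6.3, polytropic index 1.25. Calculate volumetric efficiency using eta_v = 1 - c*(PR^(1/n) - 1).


PR^(1/n) = 6.3^(1/1.25) = 4.35985895
eta_v = 1 - 0.051 * (4.35985895 - 1)
eta_v = 0.8286

0.8286


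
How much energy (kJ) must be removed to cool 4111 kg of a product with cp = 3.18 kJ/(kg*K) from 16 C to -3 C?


dT = 16 - (-3) = 19 K
Q = m * cp * dT = 4111 * 3.18 * 19
Q = 248387 kJ

248387


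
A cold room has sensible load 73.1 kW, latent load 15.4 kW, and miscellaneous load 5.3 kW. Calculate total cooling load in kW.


Q_total = Q_s + Q_l + Q_misc
Q_total = 73.1 + 15.4 + 5.3
Q_total = 93.8 kW

93.8


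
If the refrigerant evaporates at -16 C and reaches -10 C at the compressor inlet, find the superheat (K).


Superheat = T_suction - T_evap
Superheat = -10 - (-16)
Superheat = 6 K

6


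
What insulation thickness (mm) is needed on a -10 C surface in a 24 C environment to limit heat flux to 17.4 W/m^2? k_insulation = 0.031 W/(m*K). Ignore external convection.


dT = 24 - (-10) = 34 K
thickness = k * dT / q_max * 1000
thickness = 0.031 * 34 / 17.4 * 1000
thickness = 60.6 mm

60.6


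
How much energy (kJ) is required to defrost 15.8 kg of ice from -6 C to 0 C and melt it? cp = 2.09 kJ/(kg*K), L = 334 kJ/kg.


Sensible heat = cp * dT = 2.09 * 6 = 12.54 kJ/kg
Total per kg = 12.54 + 334 = 346.54 kJ/kg
Q = m * total = 15.8 * 346.54
Q = 5475.3 kJ

5475.3


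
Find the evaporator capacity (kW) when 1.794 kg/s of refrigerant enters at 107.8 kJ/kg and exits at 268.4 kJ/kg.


dh = 268.4 - 107.8 = 160.6 kJ/kg
Q_evap = m_dot * dh = 1.794 * 160.6
Q_evap = 288.12 kW

288.12


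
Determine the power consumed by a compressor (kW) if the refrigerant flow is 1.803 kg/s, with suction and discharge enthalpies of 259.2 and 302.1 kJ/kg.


dh = 302.1 - 259.2 = 42.9 kJ/kg
W = m_dot * dh = 1.803 * 42.9 = 77.35 kW

77.35


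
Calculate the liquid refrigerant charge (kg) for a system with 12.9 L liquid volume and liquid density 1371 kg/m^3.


Charge = V * rho / 1000
Charge = 12.9 * 1371 / 1000
Charge = 17.69 kg

17.69


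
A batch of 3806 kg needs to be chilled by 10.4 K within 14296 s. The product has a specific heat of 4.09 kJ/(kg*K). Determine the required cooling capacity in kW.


Q = m * cp * dT / t
Q = 3806 * 4.09 * 10.4 / 14296
Q = 11.324 kW

11.324


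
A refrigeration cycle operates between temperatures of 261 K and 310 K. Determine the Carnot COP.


dT = 310 - 261 = 49 K
COP_carnot = T_cold / dT = 261 / 49
COP_carnot = 5.327

5.327


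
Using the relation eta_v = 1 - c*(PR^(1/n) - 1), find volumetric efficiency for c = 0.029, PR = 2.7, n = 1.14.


PR^(1/n) = 2.7^(1/1.14) = 2.38995249
eta_v = 1 - 0.029 * (2.38995249 - 1)
eta_v = 0.9597

0.9597


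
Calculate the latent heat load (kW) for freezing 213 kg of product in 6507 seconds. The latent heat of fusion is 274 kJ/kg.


Q_lat = m * h_fg / t
Q_lat = 213 * 274 / 6507
Q_lat = 8.97 kW

8.97


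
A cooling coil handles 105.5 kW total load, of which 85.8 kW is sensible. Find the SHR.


SHR = Q_sensible / Q_total
SHR = 85.8 / 105.5
SHR = 0.813

0.813


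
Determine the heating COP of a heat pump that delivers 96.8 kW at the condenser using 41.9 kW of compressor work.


COP_hp = Q_cond / W
COP_hp = 96.8 / 41.9
COP_hp = 2.31

2.31


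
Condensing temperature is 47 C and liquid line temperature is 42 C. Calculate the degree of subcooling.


Subcooling = T_cond - T_liquid
Subcooling = 47 - 42
Subcooling = 5 K

5


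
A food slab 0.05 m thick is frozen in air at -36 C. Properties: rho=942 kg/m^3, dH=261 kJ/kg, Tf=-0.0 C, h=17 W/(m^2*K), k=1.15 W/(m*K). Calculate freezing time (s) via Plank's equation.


dT = -0.0 - (-36) = 36.0 K
term1 = a/(2h) = 0.05/(2*17) = 0.001470588235
term2 = a^2/(8k) = 0.05^2/(8*1.15) = 0.0002717391304
t = rho*dH*1000/dT * (term1 + term2)
t = 942*261*1000/36.0 * (0.001470588235 + 0.0002717391304)
t = 11899 s

11899


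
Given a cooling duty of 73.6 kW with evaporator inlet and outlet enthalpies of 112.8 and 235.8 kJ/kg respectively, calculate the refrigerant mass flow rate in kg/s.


dh = 235.8 - 112.8 = 123.0 kJ/kg
m_dot = Q / dh = 73.6 / 123.0 = 0.5984 kg/s

0.5984


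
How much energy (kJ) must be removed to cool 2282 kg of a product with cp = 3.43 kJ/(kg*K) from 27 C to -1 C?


dT = 27 - (-1) = 28 K
Q = m * cp * dT = 2282 * 3.43 * 28
Q = 219163 kJ

219163


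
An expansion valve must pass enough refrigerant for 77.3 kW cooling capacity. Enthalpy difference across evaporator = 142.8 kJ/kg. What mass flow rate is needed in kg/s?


m_dot = Q / dh
m_dot = 77.3 / 142.8
m_dot = 0.5413 kg/s

0.5413


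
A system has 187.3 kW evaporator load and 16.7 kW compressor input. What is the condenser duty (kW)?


Q_cond = Q_evap + W
Q_cond = 187.3 + 16.7
Q_cond = 204.0 kW

204.0


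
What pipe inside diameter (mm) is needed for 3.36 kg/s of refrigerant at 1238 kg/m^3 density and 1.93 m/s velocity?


A = m_dot / (rho * v) = 3.36 / (1238 * 1.93) = 0.001406246076 m^2
d = sqrt(4*A/pi) * 1000
d = 42.3 mm

42.3


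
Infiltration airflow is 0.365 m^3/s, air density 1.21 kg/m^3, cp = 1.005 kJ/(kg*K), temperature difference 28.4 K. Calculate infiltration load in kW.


Q = V_dot * rho * cp * dT
Q = 0.365 * 1.21 * 1.005 * 28.4
Q = 12.606 kW

12.606


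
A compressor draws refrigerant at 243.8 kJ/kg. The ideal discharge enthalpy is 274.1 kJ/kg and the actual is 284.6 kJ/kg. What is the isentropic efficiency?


dh_ideal = 274.1 - 243.8 = 30.3 kJ/kg
dh_actual = 284.6 - 243.8 = 40.8 kJ/kg
eta_s = dh_ideal / dh_actual = 30.3 / 40.8
eta_s = 0.7426

0.7426


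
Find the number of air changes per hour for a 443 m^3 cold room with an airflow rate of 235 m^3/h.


ACH = flow / volume
ACH = 235 / 443
ACH = 0.53

0.53


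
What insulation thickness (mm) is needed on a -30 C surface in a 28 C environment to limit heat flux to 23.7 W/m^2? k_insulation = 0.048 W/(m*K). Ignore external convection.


dT = 28 - (-30) = 58 K
thickness = k * dT / q_max * 1000
thickness = 0.048 * 58 / 23.7 * 1000
thickness = 117.5 mm

117.5


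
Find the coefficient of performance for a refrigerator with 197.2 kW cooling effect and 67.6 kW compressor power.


COP = Q_evap / W
COP = 197.2 / 67.6
COP = 2.917

2.917


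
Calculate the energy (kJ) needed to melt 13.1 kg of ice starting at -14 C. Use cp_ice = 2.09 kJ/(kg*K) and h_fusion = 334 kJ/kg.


Sensible heat = cp * dT = 2.09 * 14 = 29.26 kJ/kg
Total per kg = 29.26 + 334 = 363.26 kJ/kg
Q = m * total = 13.1 * 363.26
Q = 4758.7 kJ

4758.7


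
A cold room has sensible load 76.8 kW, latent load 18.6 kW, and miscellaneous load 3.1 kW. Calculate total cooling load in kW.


Q_total = Q_s + Q_l + Q_misc
Q_total = 76.8 + 18.6 + 3.1
Q_total = 98.5 kW

98.5


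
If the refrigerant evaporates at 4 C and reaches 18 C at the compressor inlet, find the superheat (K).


Superheat = T_suction - T_evap
Superheat = 18 - (4)
Superheat = 14 K

14


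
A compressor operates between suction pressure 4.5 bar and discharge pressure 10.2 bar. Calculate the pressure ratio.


PR = P_high / P_low
PR = 10.2 / 4.5
PR = 2.267

2.267


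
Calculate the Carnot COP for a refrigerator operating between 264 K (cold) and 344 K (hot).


dT = 344 - 264 = 80 K
COP_carnot = T_cold / dT = 264 / 80
COP_carnot = 3.3

3.3
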